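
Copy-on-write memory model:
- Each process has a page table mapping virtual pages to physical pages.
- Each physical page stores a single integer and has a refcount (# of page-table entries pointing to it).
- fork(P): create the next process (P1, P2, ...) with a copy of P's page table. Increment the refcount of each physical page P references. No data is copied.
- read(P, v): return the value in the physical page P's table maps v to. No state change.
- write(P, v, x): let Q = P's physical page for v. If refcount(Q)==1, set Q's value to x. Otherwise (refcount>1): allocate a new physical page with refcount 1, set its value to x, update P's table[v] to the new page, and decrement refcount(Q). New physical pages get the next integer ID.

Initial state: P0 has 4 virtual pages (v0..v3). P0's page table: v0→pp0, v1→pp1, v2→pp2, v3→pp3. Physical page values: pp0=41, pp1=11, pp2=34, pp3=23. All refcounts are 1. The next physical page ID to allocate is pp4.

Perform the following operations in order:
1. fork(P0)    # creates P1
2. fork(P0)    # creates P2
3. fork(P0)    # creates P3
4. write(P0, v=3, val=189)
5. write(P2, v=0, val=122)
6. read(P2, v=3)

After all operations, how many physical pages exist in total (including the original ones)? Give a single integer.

Answer: 6

Derivation:
Op 1: fork(P0) -> P1. 4 ppages; refcounts: pp0:2 pp1:2 pp2:2 pp3:2
Op 2: fork(P0) -> P2. 4 ppages; refcounts: pp0:3 pp1:3 pp2:3 pp3:3
Op 3: fork(P0) -> P3. 4 ppages; refcounts: pp0:4 pp1:4 pp2:4 pp3:4
Op 4: write(P0, v3, 189). refcount(pp3)=4>1 -> COPY to pp4. 5 ppages; refcounts: pp0:4 pp1:4 pp2:4 pp3:3 pp4:1
Op 5: write(P2, v0, 122). refcount(pp0)=4>1 -> COPY to pp5. 6 ppages; refcounts: pp0:3 pp1:4 pp2:4 pp3:3 pp4:1 pp5:1
Op 6: read(P2, v3) -> 23. No state change.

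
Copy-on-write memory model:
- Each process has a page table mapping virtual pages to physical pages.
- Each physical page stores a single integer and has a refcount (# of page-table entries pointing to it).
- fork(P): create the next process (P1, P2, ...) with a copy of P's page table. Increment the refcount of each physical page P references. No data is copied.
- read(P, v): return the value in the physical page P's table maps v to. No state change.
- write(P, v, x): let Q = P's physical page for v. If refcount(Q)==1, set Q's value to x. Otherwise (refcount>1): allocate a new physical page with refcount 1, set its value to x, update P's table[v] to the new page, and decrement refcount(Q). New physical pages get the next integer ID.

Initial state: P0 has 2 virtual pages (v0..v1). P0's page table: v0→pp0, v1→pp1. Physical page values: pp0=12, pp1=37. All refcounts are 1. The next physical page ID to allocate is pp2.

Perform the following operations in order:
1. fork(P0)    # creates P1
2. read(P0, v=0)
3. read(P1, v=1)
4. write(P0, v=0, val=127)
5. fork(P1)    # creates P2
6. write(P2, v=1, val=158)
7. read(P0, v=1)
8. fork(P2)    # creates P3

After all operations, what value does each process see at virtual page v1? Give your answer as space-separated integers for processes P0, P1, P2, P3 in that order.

Op 1: fork(P0) -> P1. 2 ppages; refcounts: pp0:2 pp1:2
Op 2: read(P0, v0) -> 12. No state change.
Op 3: read(P1, v1) -> 37. No state change.
Op 4: write(P0, v0, 127). refcount(pp0)=2>1 -> COPY to pp2. 3 ppages; refcounts: pp0:1 pp1:2 pp2:1
Op 5: fork(P1) -> P2. 3 ppages; refcounts: pp0:2 pp1:3 pp2:1
Op 6: write(P2, v1, 158). refcount(pp1)=3>1 -> COPY to pp3. 4 ppages; refcounts: pp0:2 pp1:2 pp2:1 pp3:1
Op 7: read(P0, v1) -> 37. No state change.
Op 8: fork(P2) -> P3. 4 ppages; refcounts: pp0:3 pp1:2 pp2:1 pp3:2
P0: v1 -> pp1 = 37
P1: v1 -> pp1 = 37
P2: v1 -> pp3 = 158
P3: v1 -> pp3 = 158

Answer: 37 37 158 158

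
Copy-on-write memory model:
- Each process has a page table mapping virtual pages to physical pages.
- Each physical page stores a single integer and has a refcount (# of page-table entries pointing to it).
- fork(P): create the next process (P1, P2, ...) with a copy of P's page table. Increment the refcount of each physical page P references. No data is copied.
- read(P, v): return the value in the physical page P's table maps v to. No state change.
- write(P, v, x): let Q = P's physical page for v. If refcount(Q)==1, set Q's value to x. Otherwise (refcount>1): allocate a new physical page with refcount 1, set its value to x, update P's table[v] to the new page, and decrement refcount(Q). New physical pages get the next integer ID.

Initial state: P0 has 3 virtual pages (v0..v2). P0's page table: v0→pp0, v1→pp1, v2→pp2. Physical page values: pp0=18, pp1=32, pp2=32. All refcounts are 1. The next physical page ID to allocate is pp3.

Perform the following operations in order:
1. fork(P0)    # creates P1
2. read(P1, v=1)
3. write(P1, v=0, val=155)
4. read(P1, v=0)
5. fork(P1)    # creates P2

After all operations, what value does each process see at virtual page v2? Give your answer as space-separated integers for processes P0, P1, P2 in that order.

Answer: 32 32 32

Derivation:
Op 1: fork(P0) -> P1. 3 ppages; refcounts: pp0:2 pp1:2 pp2:2
Op 2: read(P1, v1) -> 32. No state change.
Op 3: write(P1, v0, 155). refcount(pp0)=2>1 -> COPY to pp3. 4 ppages; refcounts: pp0:1 pp1:2 pp2:2 pp3:1
Op 4: read(P1, v0) -> 155. No state change.
Op 5: fork(P1) -> P2. 4 ppages; refcounts: pp0:1 pp1:3 pp2:3 pp3:2
P0: v2 -> pp2 = 32
P1: v2 -> pp2 = 32
P2: v2 -> pp2 = 32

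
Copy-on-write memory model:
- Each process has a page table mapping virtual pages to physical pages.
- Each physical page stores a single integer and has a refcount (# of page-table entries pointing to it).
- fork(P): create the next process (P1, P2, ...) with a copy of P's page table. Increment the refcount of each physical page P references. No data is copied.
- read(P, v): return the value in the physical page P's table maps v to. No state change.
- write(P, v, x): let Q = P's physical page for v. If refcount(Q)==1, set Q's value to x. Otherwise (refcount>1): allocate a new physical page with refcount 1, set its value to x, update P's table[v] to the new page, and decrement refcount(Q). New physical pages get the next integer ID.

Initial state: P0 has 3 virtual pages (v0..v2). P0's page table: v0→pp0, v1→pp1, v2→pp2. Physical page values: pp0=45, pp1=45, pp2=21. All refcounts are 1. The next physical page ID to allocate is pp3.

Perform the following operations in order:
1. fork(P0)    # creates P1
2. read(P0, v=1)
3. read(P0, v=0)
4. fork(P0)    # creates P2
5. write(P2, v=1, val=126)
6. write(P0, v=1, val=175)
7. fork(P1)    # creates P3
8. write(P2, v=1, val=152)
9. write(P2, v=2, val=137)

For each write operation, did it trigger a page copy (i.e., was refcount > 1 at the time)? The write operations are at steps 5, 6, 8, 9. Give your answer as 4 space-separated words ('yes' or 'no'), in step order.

Op 1: fork(P0) -> P1. 3 ppages; refcounts: pp0:2 pp1:2 pp2:2
Op 2: read(P0, v1) -> 45. No state change.
Op 3: read(P0, v0) -> 45. No state change.
Op 4: fork(P0) -> P2. 3 ppages; refcounts: pp0:3 pp1:3 pp2:3
Op 5: write(P2, v1, 126). refcount(pp1)=3>1 -> COPY to pp3. 4 ppages; refcounts: pp0:3 pp1:2 pp2:3 pp3:1
Op 6: write(P0, v1, 175). refcount(pp1)=2>1 -> COPY to pp4. 5 ppages; refcounts: pp0:3 pp1:1 pp2:3 pp3:1 pp4:1
Op 7: fork(P1) -> P3. 5 ppages; refcounts: pp0:4 pp1:2 pp2:4 pp3:1 pp4:1
Op 8: write(P2, v1, 152). refcount(pp3)=1 -> write in place. 5 ppages; refcounts: pp0:4 pp1:2 pp2:4 pp3:1 pp4:1
Op 9: write(P2, v2, 137). refcount(pp2)=4>1 -> COPY to pp5. 6 ppages; refcounts: pp0:4 pp1:2 pp2:3 pp3:1 pp4:1 pp5:1

yes yes no yes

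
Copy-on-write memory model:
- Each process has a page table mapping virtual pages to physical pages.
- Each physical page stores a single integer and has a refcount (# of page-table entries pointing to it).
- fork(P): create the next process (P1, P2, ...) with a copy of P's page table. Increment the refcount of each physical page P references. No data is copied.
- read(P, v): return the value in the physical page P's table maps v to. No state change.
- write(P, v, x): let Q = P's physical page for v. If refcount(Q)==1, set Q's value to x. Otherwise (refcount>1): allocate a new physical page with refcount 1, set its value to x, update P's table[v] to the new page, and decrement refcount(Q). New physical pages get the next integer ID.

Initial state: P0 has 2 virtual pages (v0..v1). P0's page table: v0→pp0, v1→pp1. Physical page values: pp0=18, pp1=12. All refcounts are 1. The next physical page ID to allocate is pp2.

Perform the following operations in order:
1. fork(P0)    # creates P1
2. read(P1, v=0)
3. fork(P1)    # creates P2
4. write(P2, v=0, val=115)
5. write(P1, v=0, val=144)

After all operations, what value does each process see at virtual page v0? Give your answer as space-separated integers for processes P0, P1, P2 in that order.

Op 1: fork(P0) -> P1. 2 ppages; refcounts: pp0:2 pp1:2
Op 2: read(P1, v0) -> 18. No state change.
Op 3: fork(P1) -> P2. 2 ppages; refcounts: pp0:3 pp1:3
Op 4: write(P2, v0, 115). refcount(pp0)=3>1 -> COPY to pp2. 3 ppages; refcounts: pp0:2 pp1:3 pp2:1
Op 5: write(P1, v0, 144). refcount(pp0)=2>1 -> COPY to pp3. 4 ppages; refcounts: pp0:1 pp1:3 pp2:1 pp3:1
P0: v0 -> pp0 = 18
P1: v0 -> pp3 = 144
P2: v0 -> pp2 = 115

Answer: 18 144 115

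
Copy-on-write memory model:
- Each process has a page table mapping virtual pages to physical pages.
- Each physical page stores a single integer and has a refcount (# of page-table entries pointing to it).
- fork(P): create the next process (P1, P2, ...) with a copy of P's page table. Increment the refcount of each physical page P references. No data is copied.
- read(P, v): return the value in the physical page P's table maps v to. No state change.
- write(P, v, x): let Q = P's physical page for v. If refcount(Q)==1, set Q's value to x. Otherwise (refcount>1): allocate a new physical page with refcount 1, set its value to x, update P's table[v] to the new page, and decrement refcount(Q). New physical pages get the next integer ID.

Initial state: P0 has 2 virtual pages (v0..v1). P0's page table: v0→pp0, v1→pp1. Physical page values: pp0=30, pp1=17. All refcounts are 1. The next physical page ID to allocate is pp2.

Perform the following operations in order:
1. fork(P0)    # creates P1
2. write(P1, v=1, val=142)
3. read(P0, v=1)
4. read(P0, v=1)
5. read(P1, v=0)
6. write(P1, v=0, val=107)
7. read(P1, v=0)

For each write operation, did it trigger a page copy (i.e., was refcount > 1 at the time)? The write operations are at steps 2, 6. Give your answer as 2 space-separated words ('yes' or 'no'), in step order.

Op 1: fork(P0) -> P1. 2 ppages; refcounts: pp0:2 pp1:2
Op 2: write(P1, v1, 142). refcount(pp1)=2>1 -> COPY to pp2. 3 ppages; refcounts: pp0:2 pp1:1 pp2:1
Op 3: read(P0, v1) -> 17. No state change.
Op 4: read(P0, v1) -> 17. No state change.
Op 5: read(P1, v0) -> 30. No state change.
Op 6: write(P1, v0, 107). refcount(pp0)=2>1 -> COPY to pp3. 4 ppages; refcounts: pp0:1 pp1:1 pp2:1 pp3:1
Op 7: read(P1, v0) -> 107. No state change.

yes yes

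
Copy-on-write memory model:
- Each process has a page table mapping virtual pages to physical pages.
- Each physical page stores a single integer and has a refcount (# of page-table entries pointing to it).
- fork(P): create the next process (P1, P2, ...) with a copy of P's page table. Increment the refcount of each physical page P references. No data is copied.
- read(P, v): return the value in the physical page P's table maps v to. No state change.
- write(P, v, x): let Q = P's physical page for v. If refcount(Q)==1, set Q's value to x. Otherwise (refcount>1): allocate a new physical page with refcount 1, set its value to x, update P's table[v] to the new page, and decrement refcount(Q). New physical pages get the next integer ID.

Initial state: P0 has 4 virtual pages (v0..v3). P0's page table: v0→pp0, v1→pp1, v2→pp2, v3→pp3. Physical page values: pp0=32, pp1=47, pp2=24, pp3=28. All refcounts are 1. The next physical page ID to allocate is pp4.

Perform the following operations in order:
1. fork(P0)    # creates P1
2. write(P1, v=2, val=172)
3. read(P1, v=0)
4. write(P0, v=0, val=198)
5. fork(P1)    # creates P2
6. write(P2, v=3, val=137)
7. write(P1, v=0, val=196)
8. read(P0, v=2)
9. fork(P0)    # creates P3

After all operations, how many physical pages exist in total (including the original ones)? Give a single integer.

Answer: 8

Derivation:
Op 1: fork(P0) -> P1. 4 ppages; refcounts: pp0:2 pp1:2 pp2:2 pp3:2
Op 2: write(P1, v2, 172). refcount(pp2)=2>1 -> COPY to pp4. 5 ppages; refcounts: pp0:2 pp1:2 pp2:1 pp3:2 pp4:1
Op 3: read(P1, v0) -> 32. No state change.
Op 4: write(P0, v0, 198). refcount(pp0)=2>1 -> COPY to pp5. 6 ppages; refcounts: pp0:1 pp1:2 pp2:1 pp3:2 pp4:1 pp5:1
Op 5: fork(P1) -> P2. 6 ppages; refcounts: pp0:2 pp1:3 pp2:1 pp3:3 pp4:2 pp5:1
Op 6: write(P2, v3, 137). refcount(pp3)=3>1 -> COPY to pp6. 7 ppages; refcounts: pp0:2 pp1:3 pp2:1 pp3:2 pp4:2 pp5:1 pp6:1
Op 7: write(P1, v0, 196). refcount(pp0)=2>1 -> COPY to pp7. 8 ppages; refcounts: pp0:1 pp1:3 pp2:1 pp3:2 pp4:2 pp5:1 pp6:1 pp7:1
Op 8: read(P0, v2) -> 24. No state change.
Op 9: fork(P0) -> P3. 8 ppages; refcounts: pp0:1 pp1:4 pp2:2 pp3:3 pp4:2 pp5:2 pp6:1 pp7:1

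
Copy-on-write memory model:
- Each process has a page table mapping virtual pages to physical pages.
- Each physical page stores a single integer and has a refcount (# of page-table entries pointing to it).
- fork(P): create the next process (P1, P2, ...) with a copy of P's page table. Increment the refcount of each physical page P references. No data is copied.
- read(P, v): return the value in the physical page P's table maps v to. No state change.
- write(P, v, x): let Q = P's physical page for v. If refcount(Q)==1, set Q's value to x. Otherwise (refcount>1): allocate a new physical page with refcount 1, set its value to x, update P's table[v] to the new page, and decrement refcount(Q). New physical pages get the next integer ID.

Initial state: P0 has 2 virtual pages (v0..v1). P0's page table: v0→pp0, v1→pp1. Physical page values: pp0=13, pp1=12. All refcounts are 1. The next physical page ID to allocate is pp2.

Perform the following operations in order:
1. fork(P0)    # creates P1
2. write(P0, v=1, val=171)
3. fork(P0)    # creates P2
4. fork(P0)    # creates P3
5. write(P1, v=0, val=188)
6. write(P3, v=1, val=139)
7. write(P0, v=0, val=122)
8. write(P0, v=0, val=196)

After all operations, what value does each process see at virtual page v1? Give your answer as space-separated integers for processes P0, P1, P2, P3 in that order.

Op 1: fork(P0) -> P1. 2 ppages; refcounts: pp0:2 pp1:2
Op 2: write(P0, v1, 171). refcount(pp1)=2>1 -> COPY to pp2. 3 ppages; refcounts: pp0:2 pp1:1 pp2:1
Op 3: fork(P0) -> P2. 3 ppages; refcounts: pp0:3 pp1:1 pp2:2
Op 4: fork(P0) -> P3. 3 ppages; refcounts: pp0:4 pp1:1 pp2:3
Op 5: write(P1, v0, 188). refcount(pp0)=4>1 -> COPY to pp3. 4 ppages; refcounts: pp0:3 pp1:1 pp2:3 pp3:1
Op 6: write(P3, v1, 139). refcount(pp2)=3>1 -> COPY to pp4. 5 ppages; refcounts: pp0:3 pp1:1 pp2:2 pp3:1 pp4:1
Op 7: write(P0, v0, 122). refcount(pp0)=3>1 -> COPY to pp5. 6 ppages; refcounts: pp0:2 pp1:1 pp2:2 pp3:1 pp4:1 pp5:1
Op 8: write(P0, v0, 196). refcount(pp5)=1 -> write in place. 6 ppages; refcounts: pp0:2 pp1:1 pp2:2 pp3:1 pp4:1 pp5:1
P0: v1 -> pp2 = 171
P1: v1 -> pp1 = 12
P2: v1 -> pp2 = 171
P3: v1 -> pp4 = 139

Answer: 171 12 171 139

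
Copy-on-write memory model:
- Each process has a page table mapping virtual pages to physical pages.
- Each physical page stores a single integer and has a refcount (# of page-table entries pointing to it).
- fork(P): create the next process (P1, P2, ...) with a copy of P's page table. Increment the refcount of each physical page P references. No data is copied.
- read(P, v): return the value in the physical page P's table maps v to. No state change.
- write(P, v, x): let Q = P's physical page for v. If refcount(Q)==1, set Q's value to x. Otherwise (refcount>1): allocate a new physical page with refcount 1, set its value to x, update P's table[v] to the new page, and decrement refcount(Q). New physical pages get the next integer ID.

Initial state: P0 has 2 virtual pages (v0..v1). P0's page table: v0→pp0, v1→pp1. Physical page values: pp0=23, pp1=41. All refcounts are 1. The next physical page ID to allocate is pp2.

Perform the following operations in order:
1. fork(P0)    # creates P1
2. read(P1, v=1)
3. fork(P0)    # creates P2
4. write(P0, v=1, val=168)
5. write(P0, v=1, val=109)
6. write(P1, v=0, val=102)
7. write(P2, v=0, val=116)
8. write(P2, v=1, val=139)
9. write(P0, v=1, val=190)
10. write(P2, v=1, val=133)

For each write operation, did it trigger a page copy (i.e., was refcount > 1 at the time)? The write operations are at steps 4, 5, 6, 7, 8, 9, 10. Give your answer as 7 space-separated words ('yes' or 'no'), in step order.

Op 1: fork(P0) -> P1. 2 ppages; refcounts: pp0:2 pp1:2
Op 2: read(P1, v1) -> 41. No state change.
Op 3: fork(P0) -> P2. 2 ppages; refcounts: pp0:3 pp1:3
Op 4: write(P0, v1, 168). refcount(pp1)=3>1 -> COPY to pp2. 3 ppages; refcounts: pp0:3 pp1:2 pp2:1
Op 5: write(P0, v1, 109). refcount(pp2)=1 -> write in place. 3 ppages; refcounts: pp0:3 pp1:2 pp2:1
Op 6: write(P1, v0, 102). refcount(pp0)=3>1 -> COPY to pp3. 4 ppages; refcounts: pp0:2 pp1:2 pp2:1 pp3:1
Op 7: write(P2, v0, 116). refcount(pp0)=2>1 -> COPY to pp4. 5 ppages; refcounts: pp0:1 pp1:2 pp2:1 pp3:1 pp4:1
Op 8: write(P2, v1, 139). refcount(pp1)=2>1 -> COPY to pp5. 6 ppages; refcounts: pp0:1 pp1:1 pp2:1 pp3:1 pp4:1 pp5:1
Op 9: write(P0, v1, 190). refcount(pp2)=1 -> write in place. 6 ppages; refcounts: pp0:1 pp1:1 pp2:1 pp3:1 pp4:1 pp5:1
Op 10: write(P2, v1, 133). refcount(pp5)=1 -> write in place. 6 ppages; refcounts: pp0:1 pp1:1 pp2:1 pp3:1 pp4:1 pp5:1

yes no yes yes yes no no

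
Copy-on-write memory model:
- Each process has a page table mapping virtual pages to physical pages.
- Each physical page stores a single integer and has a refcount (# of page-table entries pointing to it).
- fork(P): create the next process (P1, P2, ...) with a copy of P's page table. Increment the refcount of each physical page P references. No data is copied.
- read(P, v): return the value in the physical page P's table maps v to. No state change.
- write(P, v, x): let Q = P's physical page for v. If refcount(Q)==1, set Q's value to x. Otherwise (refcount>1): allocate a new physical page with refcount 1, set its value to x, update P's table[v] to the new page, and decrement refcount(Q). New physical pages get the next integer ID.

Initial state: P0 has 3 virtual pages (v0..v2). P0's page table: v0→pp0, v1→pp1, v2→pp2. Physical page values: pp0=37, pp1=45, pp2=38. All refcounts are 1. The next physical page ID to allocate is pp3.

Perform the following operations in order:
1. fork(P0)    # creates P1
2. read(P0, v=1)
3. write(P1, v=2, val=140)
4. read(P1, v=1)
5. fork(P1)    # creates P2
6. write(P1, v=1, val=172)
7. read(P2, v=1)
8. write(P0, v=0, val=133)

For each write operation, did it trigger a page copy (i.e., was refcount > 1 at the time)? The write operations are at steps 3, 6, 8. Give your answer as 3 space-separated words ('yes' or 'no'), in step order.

Op 1: fork(P0) -> P1. 3 ppages; refcounts: pp0:2 pp1:2 pp2:2
Op 2: read(P0, v1) -> 45. No state change.
Op 3: write(P1, v2, 140). refcount(pp2)=2>1 -> COPY to pp3. 4 ppages; refcounts: pp0:2 pp1:2 pp2:1 pp3:1
Op 4: read(P1, v1) -> 45. No state change.
Op 5: fork(P1) -> P2. 4 ppages; refcounts: pp0:3 pp1:3 pp2:1 pp3:2
Op 6: write(P1, v1, 172). refcount(pp1)=3>1 -> COPY to pp4. 5 ppages; refcounts: pp0:3 pp1:2 pp2:1 pp3:2 pp4:1
Op 7: read(P2, v1) -> 45. No state change.
Op 8: write(P0, v0, 133). refcount(pp0)=3>1 -> COPY to pp5. 6 ppages; refcounts: pp0:2 pp1:2 pp2:1 pp3:2 pp4:1 pp5:1

yes yes yes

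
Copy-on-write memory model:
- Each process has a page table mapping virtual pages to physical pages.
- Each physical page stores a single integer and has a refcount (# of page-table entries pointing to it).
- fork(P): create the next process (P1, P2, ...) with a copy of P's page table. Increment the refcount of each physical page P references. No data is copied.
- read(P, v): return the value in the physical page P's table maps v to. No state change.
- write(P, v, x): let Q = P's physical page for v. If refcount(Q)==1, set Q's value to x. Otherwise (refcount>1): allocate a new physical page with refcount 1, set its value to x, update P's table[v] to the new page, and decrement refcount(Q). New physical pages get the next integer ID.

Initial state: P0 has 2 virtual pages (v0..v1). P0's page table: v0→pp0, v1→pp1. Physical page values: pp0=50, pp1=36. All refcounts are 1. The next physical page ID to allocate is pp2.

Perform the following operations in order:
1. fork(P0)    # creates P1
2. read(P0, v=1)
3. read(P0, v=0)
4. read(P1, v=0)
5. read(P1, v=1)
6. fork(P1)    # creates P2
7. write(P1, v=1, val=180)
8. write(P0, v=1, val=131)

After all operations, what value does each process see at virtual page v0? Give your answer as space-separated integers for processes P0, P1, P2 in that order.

Answer: 50 50 50

Derivation:
Op 1: fork(P0) -> P1. 2 ppages; refcounts: pp0:2 pp1:2
Op 2: read(P0, v1) -> 36. No state change.
Op 3: read(P0, v0) -> 50. No state change.
Op 4: read(P1, v0) -> 50. No state change.
Op 5: read(P1, v1) -> 36. No state change.
Op 6: fork(P1) -> P2. 2 ppages; refcounts: pp0:3 pp1:3
Op 7: write(P1, v1, 180). refcount(pp1)=3>1 -> COPY to pp2. 3 ppages; refcounts: pp0:3 pp1:2 pp2:1
Op 8: write(P0, v1, 131). refcount(pp1)=2>1 -> COPY to pp3. 4 ppages; refcounts: pp0:3 pp1:1 pp2:1 pp3:1
P0: v0 -> pp0 = 50
P1: v0 -> pp0 = 50
P2: v0 -> pp0 = 50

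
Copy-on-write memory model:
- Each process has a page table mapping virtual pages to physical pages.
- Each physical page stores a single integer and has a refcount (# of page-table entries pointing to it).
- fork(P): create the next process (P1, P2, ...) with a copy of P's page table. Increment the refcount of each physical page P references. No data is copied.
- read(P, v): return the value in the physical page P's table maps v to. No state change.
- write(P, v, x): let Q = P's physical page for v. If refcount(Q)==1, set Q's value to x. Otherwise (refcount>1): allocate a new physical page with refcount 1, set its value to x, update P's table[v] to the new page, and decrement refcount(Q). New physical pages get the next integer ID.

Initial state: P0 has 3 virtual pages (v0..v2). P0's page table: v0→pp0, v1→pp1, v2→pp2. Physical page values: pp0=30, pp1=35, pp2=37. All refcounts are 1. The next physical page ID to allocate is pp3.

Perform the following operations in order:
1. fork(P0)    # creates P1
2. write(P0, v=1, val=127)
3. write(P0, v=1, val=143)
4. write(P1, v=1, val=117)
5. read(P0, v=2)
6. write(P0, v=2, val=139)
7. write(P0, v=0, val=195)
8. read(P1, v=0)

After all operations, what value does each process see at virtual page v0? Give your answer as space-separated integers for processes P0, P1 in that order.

Op 1: fork(P0) -> P1. 3 ppages; refcounts: pp0:2 pp1:2 pp2:2
Op 2: write(P0, v1, 127). refcount(pp1)=2>1 -> COPY to pp3. 4 ppages; refcounts: pp0:2 pp1:1 pp2:2 pp3:1
Op 3: write(P0, v1, 143). refcount(pp3)=1 -> write in place. 4 ppages; refcounts: pp0:2 pp1:1 pp2:2 pp3:1
Op 4: write(P1, v1, 117). refcount(pp1)=1 -> write in place. 4 ppages; refcounts: pp0:2 pp1:1 pp2:2 pp3:1
Op 5: read(P0, v2) -> 37. No state change.
Op 6: write(P0, v2, 139). refcount(pp2)=2>1 -> COPY to pp4. 5 ppages; refcounts: pp0:2 pp1:1 pp2:1 pp3:1 pp4:1
Op 7: write(P0, v0, 195). refcount(pp0)=2>1 -> COPY to pp5. 6 ppages; refcounts: pp0:1 pp1:1 pp2:1 pp3:1 pp4:1 pp5:1
Op 8: read(P1, v0) -> 30. No state change.
P0: v0 -> pp5 = 195
P1: v0 -> pp0 = 30

Answer: 195 30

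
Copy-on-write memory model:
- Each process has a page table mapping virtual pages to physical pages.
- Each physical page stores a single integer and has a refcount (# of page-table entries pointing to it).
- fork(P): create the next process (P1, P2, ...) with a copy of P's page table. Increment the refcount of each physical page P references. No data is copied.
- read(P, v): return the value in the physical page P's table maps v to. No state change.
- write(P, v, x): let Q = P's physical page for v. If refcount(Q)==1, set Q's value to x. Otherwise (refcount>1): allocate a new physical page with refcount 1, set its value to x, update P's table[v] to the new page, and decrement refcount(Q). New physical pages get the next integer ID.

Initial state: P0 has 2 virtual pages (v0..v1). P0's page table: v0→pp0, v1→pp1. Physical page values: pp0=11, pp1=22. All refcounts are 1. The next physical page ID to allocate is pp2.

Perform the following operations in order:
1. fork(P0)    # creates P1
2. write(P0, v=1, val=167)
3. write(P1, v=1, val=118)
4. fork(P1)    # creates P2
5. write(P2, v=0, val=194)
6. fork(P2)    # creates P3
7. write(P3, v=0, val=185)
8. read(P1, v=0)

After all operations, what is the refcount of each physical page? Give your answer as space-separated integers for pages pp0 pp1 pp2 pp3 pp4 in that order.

Op 1: fork(P0) -> P1. 2 ppages; refcounts: pp0:2 pp1:2
Op 2: write(P0, v1, 167). refcount(pp1)=2>1 -> COPY to pp2. 3 ppages; refcounts: pp0:2 pp1:1 pp2:1
Op 3: write(P1, v1, 118). refcount(pp1)=1 -> write in place. 3 ppages; refcounts: pp0:2 pp1:1 pp2:1
Op 4: fork(P1) -> P2. 3 ppages; refcounts: pp0:3 pp1:2 pp2:1
Op 5: write(P2, v0, 194). refcount(pp0)=3>1 -> COPY to pp3. 4 ppages; refcounts: pp0:2 pp1:2 pp2:1 pp3:1
Op 6: fork(P2) -> P3. 4 ppages; refcounts: pp0:2 pp1:3 pp2:1 pp3:2
Op 7: write(P3, v0, 185). refcount(pp3)=2>1 -> COPY to pp4. 5 ppages; refcounts: pp0:2 pp1:3 pp2:1 pp3:1 pp4:1
Op 8: read(P1, v0) -> 11. No state change.

Answer: 2 3 1 1 1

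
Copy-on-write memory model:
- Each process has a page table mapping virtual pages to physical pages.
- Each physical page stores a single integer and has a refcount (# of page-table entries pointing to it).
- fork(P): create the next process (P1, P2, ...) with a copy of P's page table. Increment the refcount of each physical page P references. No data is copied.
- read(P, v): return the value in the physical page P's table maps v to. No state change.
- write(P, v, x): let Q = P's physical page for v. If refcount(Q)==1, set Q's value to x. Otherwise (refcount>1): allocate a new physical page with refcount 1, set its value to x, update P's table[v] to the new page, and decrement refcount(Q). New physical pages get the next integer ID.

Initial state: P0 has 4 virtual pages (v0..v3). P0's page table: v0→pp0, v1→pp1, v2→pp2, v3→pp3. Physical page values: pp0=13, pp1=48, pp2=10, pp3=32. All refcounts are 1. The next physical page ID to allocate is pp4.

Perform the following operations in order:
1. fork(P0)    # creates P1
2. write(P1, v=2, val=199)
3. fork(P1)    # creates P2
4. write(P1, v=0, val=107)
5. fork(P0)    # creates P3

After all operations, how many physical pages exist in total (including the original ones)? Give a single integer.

Answer: 6

Derivation:
Op 1: fork(P0) -> P1. 4 ppages; refcounts: pp0:2 pp1:2 pp2:2 pp3:2
Op 2: write(P1, v2, 199). refcount(pp2)=2>1 -> COPY to pp4. 5 ppages; refcounts: pp0:2 pp1:2 pp2:1 pp3:2 pp4:1
Op 3: fork(P1) -> P2. 5 ppages; refcounts: pp0:3 pp1:3 pp2:1 pp3:3 pp4:2
Op 4: write(P1, v0, 107). refcount(pp0)=3>1 -> COPY to pp5. 6 ppages; refcounts: pp0:2 pp1:3 pp2:1 pp3:3 pp4:2 pp5:1
Op 5: fork(P0) -> P3. 6 ppages; refcounts: pp0:3 pp1:4 pp2:2 pp3:4 pp4:2 pp5:1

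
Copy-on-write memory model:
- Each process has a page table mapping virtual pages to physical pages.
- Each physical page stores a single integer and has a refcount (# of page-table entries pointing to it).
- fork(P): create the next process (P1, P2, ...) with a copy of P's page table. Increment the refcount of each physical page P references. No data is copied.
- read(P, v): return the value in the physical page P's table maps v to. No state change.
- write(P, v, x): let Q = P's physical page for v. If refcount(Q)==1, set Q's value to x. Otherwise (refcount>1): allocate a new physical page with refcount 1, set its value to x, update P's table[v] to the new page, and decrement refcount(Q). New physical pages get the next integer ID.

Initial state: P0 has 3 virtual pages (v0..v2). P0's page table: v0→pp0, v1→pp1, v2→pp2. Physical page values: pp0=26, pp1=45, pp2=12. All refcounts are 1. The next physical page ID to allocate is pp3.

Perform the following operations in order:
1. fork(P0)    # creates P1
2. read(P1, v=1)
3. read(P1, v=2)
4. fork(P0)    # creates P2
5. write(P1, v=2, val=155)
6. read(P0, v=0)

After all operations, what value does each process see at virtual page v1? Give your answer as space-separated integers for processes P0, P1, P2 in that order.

Op 1: fork(P0) -> P1. 3 ppages; refcounts: pp0:2 pp1:2 pp2:2
Op 2: read(P1, v1) -> 45. No state change.
Op 3: read(P1, v2) -> 12. No state change.
Op 4: fork(P0) -> P2. 3 ppages; refcounts: pp0:3 pp1:3 pp2:3
Op 5: write(P1, v2, 155). refcount(pp2)=3>1 -> COPY to pp3. 4 ppages; refcounts: pp0:3 pp1:3 pp2:2 pp3:1
Op 6: read(P0, v0) -> 26. No state change.
P0: v1 -> pp1 = 45
P1: v1 -> pp1 = 45
P2: v1 -> pp1 = 45

Answer: 45 45 45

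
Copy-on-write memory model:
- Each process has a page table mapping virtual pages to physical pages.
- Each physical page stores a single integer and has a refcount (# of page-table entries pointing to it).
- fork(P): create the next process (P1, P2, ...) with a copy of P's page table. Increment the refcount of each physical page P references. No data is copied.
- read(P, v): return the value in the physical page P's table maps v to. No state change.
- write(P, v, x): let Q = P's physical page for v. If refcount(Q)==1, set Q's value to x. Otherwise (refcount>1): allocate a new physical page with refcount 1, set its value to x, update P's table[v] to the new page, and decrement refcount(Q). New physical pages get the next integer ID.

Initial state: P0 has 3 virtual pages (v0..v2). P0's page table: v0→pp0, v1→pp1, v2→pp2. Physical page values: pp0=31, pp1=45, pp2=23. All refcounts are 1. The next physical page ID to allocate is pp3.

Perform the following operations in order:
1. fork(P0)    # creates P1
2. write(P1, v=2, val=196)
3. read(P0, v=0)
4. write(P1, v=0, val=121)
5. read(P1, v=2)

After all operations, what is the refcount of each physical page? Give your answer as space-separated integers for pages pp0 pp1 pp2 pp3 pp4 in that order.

Answer: 1 2 1 1 1

Derivation:
Op 1: fork(P0) -> P1. 3 ppages; refcounts: pp0:2 pp1:2 pp2:2
Op 2: write(P1, v2, 196). refcount(pp2)=2>1 -> COPY to pp3. 4 ppages; refcounts: pp0:2 pp1:2 pp2:1 pp3:1
Op 3: read(P0, v0) -> 31. No state change.
Op 4: write(P1, v0, 121). refcount(pp0)=2>1 -> COPY to pp4. 5 ppages; refcounts: pp0:1 pp1:2 pp2:1 pp3:1 pp4:1
Op 5: read(P1, v2) -> 196. No state change.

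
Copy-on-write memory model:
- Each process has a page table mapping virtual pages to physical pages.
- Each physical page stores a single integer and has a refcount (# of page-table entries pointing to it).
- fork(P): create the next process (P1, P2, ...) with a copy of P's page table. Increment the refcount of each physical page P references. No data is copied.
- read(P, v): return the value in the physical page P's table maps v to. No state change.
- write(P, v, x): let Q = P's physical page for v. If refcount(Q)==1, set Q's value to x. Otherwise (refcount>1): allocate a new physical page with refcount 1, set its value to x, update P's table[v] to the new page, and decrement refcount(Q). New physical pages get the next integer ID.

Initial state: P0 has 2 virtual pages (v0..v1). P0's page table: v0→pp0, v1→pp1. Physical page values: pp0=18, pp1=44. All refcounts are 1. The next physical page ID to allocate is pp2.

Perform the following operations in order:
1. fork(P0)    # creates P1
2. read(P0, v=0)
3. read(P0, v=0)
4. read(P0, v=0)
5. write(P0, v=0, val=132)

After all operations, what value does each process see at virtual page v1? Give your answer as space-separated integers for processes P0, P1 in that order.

Answer: 44 44

Derivation:
Op 1: fork(P0) -> P1. 2 ppages; refcounts: pp0:2 pp1:2
Op 2: read(P0, v0) -> 18. No state change.
Op 3: read(P0, v0) -> 18. No state change.
Op 4: read(P0, v0) -> 18. No state change.
Op 5: write(P0, v0, 132). refcount(pp0)=2>1 -> COPY to pp2. 3 ppages; refcounts: pp0:1 pp1:2 pp2:1
P0: v1 -> pp1 = 44
P1: v1 -> pp1 = 44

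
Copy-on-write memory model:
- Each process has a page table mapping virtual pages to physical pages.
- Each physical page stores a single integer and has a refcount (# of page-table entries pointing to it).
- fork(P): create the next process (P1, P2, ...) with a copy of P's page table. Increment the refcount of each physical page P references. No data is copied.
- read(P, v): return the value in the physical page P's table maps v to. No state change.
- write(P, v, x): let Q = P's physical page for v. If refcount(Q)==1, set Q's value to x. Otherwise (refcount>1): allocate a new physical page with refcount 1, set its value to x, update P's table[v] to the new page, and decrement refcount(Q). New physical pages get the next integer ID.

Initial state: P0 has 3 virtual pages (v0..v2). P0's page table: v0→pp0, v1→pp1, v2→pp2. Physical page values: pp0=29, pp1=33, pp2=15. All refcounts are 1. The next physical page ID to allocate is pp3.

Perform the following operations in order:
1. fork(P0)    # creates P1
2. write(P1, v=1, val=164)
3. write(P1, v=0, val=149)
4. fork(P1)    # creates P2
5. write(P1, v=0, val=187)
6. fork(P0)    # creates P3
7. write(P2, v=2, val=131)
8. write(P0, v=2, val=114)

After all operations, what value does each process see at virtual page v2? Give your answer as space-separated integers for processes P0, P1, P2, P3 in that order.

Op 1: fork(P0) -> P1. 3 ppages; refcounts: pp0:2 pp1:2 pp2:2
Op 2: write(P1, v1, 164). refcount(pp1)=2>1 -> COPY to pp3. 4 ppages; refcounts: pp0:2 pp1:1 pp2:2 pp3:1
Op 3: write(P1, v0, 149). refcount(pp0)=2>1 -> COPY to pp4. 5 ppages; refcounts: pp0:1 pp1:1 pp2:2 pp3:1 pp4:1
Op 4: fork(P1) -> P2. 5 ppages; refcounts: pp0:1 pp1:1 pp2:3 pp3:2 pp4:2
Op 5: write(P1, v0, 187). refcount(pp4)=2>1 -> COPY to pp5. 6 ppages; refcounts: pp0:1 pp1:1 pp2:3 pp3:2 pp4:1 pp5:1
Op 6: fork(P0) -> P3. 6 ppages; refcounts: pp0:2 pp1:2 pp2:4 pp3:2 pp4:1 pp5:1
Op 7: write(P2, v2, 131). refcount(pp2)=4>1 -> COPY to pp6. 7 ppages; refcounts: pp0:2 pp1:2 pp2:3 pp3:2 pp4:1 pp5:1 pp6:1
Op 8: write(P0, v2, 114). refcount(pp2)=3>1 -> COPY to pp7. 8 ppages; refcounts: pp0:2 pp1:2 pp2:2 pp3:2 pp4:1 pp5:1 pp6:1 pp7:1
P0: v2 -> pp7 = 114
P1: v2 -> pp2 = 15
P2: v2 -> pp6 = 131
P3: v2 -> pp2 = 15

Answer: 114 15 131 15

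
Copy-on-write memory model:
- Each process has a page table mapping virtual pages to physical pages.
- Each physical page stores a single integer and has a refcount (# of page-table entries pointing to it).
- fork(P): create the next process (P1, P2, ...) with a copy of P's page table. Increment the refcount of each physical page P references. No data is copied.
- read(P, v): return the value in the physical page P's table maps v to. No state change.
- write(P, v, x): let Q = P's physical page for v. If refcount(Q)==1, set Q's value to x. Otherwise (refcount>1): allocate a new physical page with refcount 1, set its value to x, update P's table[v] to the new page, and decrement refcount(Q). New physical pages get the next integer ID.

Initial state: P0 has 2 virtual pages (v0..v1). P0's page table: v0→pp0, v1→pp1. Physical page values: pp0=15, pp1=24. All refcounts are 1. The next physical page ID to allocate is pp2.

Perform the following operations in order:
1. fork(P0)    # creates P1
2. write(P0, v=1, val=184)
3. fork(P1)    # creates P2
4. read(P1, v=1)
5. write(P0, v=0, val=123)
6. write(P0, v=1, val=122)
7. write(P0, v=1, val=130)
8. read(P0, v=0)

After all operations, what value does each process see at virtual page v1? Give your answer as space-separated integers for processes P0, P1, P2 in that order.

Answer: 130 24 24

Derivation:
Op 1: fork(P0) -> P1. 2 ppages; refcounts: pp0:2 pp1:2
Op 2: write(P0, v1, 184). refcount(pp1)=2>1 -> COPY to pp2. 3 ppages; refcounts: pp0:2 pp1:1 pp2:1
Op 3: fork(P1) -> P2. 3 ppages; refcounts: pp0:3 pp1:2 pp2:1
Op 4: read(P1, v1) -> 24. No state change.
Op 5: write(P0, v0, 123). refcount(pp0)=3>1 -> COPY to pp3. 4 ppages; refcounts: pp0:2 pp1:2 pp2:1 pp3:1
Op 6: write(P0, v1, 122). refcount(pp2)=1 -> write in place. 4 ppages; refcounts: pp0:2 pp1:2 pp2:1 pp3:1
Op 7: write(P0, v1, 130). refcount(pp2)=1 -> write in place. 4 ppages; refcounts: pp0:2 pp1:2 pp2:1 pp3:1
Op 8: read(P0, v0) -> 123. No state change.
P0: v1 -> pp2 = 130
P1: v1 -> pp1 = 24
P2: v1 -> pp1 = 24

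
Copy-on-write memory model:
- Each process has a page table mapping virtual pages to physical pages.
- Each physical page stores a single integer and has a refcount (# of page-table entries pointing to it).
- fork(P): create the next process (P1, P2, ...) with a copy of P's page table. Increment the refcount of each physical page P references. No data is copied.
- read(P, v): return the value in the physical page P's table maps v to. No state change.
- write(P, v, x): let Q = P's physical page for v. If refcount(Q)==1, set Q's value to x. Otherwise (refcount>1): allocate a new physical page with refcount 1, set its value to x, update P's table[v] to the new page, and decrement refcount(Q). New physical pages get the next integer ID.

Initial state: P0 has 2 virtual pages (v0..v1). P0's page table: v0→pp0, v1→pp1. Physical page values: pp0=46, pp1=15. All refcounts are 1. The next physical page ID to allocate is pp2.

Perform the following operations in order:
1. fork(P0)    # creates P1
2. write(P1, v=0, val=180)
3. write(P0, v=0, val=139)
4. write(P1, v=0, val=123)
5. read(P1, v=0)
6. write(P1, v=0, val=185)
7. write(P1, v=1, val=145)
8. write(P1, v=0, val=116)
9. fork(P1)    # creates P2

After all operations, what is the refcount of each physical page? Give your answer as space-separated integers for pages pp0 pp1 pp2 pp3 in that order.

Answer: 1 1 2 2

Derivation:
Op 1: fork(P0) -> P1. 2 ppages; refcounts: pp0:2 pp1:2
Op 2: write(P1, v0, 180). refcount(pp0)=2>1 -> COPY to pp2. 3 ppages; refcounts: pp0:1 pp1:2 pp2:1
Op 3: write(P0, v0, 139). refcount(pp0)=1 -> write in place. 3 ppages; refcounts: pp0:1 pp1:2 pp2:1
Op 4: write(P1, v0, 123). refcount(pp2)=1 -> write in place. 3 ppages; refcounts: pp0:1 pp1:2 pp2:1
Op 5: read(P1, v0) -> 123. No state change.
Op 6: write(P1, v0, 185). refcount(pp2)=1 -> write in place. 3 ppages; refcounts: pp0:1 pp1:2 pp2:1
Op 7: write(P1, v1, 145). refcount(pp1)=2>1 -> COPY to pp3. 4 ppages; refcounts: pp0:1 pp1:1 pp2:1 pp3:1
Op 8: write(P1, v0, 116). refcount(pp2)=1 -> write in place. 4 ppages; refcounts: pp0:1 pp1:1 pp2:1 pp3:1
Op 9: fork(P1) -> P2. 4 ppages; refcounts: pp0:1 pp1:1 pp2:2 pp3:2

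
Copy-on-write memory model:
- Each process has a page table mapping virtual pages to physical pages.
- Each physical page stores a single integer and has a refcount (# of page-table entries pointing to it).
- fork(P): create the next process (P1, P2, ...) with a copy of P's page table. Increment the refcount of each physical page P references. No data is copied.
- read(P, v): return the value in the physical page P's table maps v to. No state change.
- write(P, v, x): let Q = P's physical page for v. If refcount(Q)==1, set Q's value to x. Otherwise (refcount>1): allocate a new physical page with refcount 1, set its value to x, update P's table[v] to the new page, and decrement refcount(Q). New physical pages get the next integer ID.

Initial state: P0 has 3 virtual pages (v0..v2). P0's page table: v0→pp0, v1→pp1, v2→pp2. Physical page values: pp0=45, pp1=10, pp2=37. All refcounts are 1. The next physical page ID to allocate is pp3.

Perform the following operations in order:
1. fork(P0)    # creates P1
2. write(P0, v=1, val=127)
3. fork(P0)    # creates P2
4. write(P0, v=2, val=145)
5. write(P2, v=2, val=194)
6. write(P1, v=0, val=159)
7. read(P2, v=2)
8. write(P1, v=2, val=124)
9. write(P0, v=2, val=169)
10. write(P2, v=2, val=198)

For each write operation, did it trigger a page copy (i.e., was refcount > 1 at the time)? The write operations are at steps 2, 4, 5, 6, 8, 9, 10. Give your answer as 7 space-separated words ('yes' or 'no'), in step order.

Op 1: fork(P0) -> P1. 3 ppages; refcounts: pp0:2 pp1:2 pp2:2
Op 2: write(P0, v1, 127). refcount(pp1)=2>1 -> COPY to pp3. 4 ppages; refcounts: pp0:2 pp1:1 pp2:2 pp3:1
Op 3: fork(P0) -> P2. 4 ppages; refcounts: pp0:3 pp1:1 pp2:3 pp3:2
Op 4: write(P0, v2, 145). refcount(pp2)=3>1 -> COPY to pp4. 5 ppages; refcounts: pp0:3 pp1:1 pp2:2 pp3:2 pp4:1
Op 5: write(P2, v2, 194). refcount(pp2)=2>1 -> COPY to pp5. 6 ppages; refcounts: pp0:3 pp1:1 pp2:1 pp3:2 pp4:1 pp5:1
Op 6: write(P1, v0, 159). refcount(pp0)=3>1 -> COPY to pp6. 7 ppages; refcounts: pp0:2 pp1:1 pp2:1 pp3:2 pp4:1 pp5:1 pp6:1
Op 7: read(P2, v2) -> 194. No state change.
Op 8: write(P1, v2, 124). refcount(pp2)=1 -> write in place. 7 ppages; refcounts: pp0:2 pp1:1 pp2:1 pp3:2 pp4:1 pp5:1 pp6:1
Op 9: write(P0, v2, 169). refcount(pp4)=1 -> write in place. 7 ppages; refcounts: pp0:2 pp1:1 pp2:1 pp3:2 pp4:1 pp5:1 pp6:1
Op 10: write(P2, v2, 198). refcount(pp5)=1 -> write in place. 7 ppages; refcounts: pp0:2 pp1:1 pp2:1 pp3:2 pp4:1 pp5:1 pp6:1

yes yes yes yes no no no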